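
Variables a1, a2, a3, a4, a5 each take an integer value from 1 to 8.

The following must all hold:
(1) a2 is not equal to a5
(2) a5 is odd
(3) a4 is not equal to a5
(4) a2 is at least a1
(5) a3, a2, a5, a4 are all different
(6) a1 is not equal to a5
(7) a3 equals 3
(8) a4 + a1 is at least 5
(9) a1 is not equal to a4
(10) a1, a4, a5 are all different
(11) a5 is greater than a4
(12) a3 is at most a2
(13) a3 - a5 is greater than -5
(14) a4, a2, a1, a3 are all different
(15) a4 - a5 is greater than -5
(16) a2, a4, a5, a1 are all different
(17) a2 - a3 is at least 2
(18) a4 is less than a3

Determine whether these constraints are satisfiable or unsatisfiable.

Satisfiable

Setting (a1, a2, a3, a4, a5) = (4, 6, 3, 1, 5) satisfies everything: constraint 8: a4 + a1 = 5; constraint 13: a3 - a5 = -2, and the others follow.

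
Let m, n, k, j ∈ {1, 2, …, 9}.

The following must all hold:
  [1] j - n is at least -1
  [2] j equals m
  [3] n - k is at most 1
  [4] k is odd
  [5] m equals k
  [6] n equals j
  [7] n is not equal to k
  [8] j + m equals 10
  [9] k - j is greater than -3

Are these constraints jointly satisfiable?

Unsatisfiable

From constraints 2, 5, and 6, n = j = m = k, so n = k. But constraint 7 says n ≠ k. Contradiction.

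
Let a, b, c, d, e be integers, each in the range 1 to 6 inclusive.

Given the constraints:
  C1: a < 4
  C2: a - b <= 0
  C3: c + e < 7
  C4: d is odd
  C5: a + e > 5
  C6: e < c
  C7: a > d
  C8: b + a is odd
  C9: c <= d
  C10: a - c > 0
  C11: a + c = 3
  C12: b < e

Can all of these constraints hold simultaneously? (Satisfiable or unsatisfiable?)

Constraints 2, 6, 7, 9, and 12 give b < e, e < c, c ≤ d, d < a, a ≤ b. Chaining: b < e < c ≤ d < a ≤ b, which forces b < b — impossible.

Unsatisfiable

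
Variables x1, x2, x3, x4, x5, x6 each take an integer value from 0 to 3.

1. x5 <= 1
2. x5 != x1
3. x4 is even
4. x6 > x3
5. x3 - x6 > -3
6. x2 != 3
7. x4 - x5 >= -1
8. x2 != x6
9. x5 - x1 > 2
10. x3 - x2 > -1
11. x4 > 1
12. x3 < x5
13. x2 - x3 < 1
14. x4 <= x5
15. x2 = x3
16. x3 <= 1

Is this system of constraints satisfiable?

Unsatisfiable

From constraint 11: x4 ≥ 2. From constraints 1 and 14: x4 ≤ x5 and x5 ≤ 1, so x4 ≤ 1. But 1 < 2, so no value of x4 works.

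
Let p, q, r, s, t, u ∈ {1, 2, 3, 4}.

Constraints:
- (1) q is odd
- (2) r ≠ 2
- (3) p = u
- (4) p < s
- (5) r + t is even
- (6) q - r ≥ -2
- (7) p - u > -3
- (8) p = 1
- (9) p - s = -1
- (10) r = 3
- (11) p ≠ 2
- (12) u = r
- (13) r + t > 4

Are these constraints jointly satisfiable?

Unsatisfiable

Constraint 8 fixes p = 1 and constraint 10 fixes r = 3. Constraints 3 and 12 give p = u = r, so p = r. But 1 ≠ 3 — contradiction.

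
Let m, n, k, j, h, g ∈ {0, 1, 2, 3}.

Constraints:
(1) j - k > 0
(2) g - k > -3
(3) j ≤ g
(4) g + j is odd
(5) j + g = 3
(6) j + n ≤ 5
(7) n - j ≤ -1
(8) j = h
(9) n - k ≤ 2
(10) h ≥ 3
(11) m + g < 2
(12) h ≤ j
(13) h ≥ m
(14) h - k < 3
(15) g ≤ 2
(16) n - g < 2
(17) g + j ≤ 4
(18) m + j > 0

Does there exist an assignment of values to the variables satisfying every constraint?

From constraints 10 and 12: j ≥ h and h ≥ 3, so j ≥ 3. From constraints 3 and 15: j ≤ g and g ≤ 2, so j ≤ 2. But 2 < 3, so no value of j works.

Unsatisfiable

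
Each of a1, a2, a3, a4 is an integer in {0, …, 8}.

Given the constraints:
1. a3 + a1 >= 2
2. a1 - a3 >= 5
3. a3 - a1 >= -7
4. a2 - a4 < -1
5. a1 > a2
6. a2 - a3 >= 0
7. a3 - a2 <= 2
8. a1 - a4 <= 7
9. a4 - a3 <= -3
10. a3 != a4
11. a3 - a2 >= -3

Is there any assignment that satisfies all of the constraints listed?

Constraints 2, 8, and 9 give a4 − a1 ≥ -7, a1 − a3 ≥ 5, a3 − a4 ≥ 3.
Adding all 3 inequalities: the left sides telescope to 0, and the right sides sum to (-7) + 5 + 3 = 1. So 0 ≥ 1, which is false.

Unsatisfiable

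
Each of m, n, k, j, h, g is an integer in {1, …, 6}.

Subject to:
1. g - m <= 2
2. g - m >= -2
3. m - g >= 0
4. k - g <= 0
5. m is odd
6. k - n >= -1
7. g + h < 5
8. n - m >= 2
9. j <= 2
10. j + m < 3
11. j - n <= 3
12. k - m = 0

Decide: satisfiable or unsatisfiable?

Constraints 3, 4, 6, and 8 give k − n ≥ -1, n − m ≥ 2, m − g ≥ 0, g − k ≥ 0.
Adding all 4 inequalities: the left sides telescope to 0, and the right sides sum to (-1) + 2 + 0 + 0 = 1. So 0 ≥ 1, which is false.

Unsatisfiable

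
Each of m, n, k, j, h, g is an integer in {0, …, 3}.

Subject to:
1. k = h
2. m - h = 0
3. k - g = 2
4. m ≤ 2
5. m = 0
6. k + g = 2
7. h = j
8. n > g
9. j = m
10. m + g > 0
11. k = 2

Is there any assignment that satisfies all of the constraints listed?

Unsatisfiable

Constraint 11 fixes k = 2 and constraint 5 fixes m = 0. Constraints 1, 7, and 9 give k = h = j = m, so k = m. But 2 ≠ 0 — contradiction.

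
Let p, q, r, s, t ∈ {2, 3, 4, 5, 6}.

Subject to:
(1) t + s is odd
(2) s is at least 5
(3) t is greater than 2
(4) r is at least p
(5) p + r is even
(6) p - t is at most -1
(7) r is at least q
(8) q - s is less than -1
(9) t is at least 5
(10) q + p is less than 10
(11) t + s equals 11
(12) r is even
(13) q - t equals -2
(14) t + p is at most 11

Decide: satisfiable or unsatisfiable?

Satisfiable

Try p = 4, q = 3, r = 6, s = 6, t = 5.
Check constraint 6: p - t = -1; constraint 8: q - s = -3; constraint 10: q + p = 7. The remaining constraints are straightforward to verify.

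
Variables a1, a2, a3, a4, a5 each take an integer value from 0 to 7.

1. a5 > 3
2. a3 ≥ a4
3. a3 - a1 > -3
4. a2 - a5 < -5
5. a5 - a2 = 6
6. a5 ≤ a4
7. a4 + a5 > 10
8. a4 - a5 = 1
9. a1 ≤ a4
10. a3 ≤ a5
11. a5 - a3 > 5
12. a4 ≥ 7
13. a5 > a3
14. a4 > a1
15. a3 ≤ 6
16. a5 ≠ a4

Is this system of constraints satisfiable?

Unsatisfiable

From constraints 2 and 12: a3 ≥ a4 and a4 ≥ 7, so a3 ≥ 7. From constraint 15: a3 ≤ 6. But 6 < 7, so no value of a3 works.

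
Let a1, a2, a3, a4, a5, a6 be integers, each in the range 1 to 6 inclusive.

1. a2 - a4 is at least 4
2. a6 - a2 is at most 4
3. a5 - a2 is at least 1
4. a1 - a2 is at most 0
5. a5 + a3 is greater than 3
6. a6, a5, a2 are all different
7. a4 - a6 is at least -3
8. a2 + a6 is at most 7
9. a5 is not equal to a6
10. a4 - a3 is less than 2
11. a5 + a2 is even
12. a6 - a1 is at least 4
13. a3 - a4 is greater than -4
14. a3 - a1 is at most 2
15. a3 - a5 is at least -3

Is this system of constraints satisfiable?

Unsatisfiable

Constraints 1, 3, 7, 12, 14, and 15 give a1 − a3 ≥ -2, a3 − a5 ≥ -3, a5 − a2 ≥ 1, a2 − a4 ≥ 4, a4 − a6 ≥ -3, a6 − a1 ≥ 4.
Adding all 6 inequalities: the left sides telescope to 0, and the right sides sum to (-2) + (-3) + 1 + 4 + (-3) + 4 = 1. So 0 ≥ 1, which is false.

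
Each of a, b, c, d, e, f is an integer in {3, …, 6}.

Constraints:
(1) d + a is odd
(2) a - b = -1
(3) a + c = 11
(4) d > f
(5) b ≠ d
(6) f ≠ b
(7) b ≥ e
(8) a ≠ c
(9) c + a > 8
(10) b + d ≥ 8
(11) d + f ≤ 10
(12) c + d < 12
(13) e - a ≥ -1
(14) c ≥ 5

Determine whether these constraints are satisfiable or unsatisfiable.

Setting (a, b, c, d, e, f) = (5, 6, 6, 4, 4, 3) satisfies everything: constraint 2: a - b = -1; constraint 3: a + c = 11, and the others follow.

Satisfiable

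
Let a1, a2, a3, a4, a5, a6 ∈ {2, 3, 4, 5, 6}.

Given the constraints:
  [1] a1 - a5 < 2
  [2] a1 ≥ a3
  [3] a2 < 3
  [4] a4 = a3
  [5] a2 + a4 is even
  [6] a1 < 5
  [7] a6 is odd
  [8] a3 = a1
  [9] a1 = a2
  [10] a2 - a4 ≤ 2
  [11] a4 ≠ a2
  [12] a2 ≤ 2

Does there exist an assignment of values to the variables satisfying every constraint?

Unsatisfiable

From constraints 4, 8, and 9, a4 = a3 = a1 = a2, so a4 = a2. But constraint 11 says a4 ≠ a2. Contradiction.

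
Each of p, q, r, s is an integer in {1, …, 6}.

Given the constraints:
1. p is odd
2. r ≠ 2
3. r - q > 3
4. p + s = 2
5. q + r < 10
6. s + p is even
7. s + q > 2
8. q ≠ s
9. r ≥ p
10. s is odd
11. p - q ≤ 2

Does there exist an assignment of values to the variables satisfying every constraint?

Satisfiable

Setting (p, q, r, s) = (1, 2, 6, 1) satisfies everything: constraint 3: r - q = 4; constraint 4: p + s = 2; constraint 5: q + r = 8, and the others follow.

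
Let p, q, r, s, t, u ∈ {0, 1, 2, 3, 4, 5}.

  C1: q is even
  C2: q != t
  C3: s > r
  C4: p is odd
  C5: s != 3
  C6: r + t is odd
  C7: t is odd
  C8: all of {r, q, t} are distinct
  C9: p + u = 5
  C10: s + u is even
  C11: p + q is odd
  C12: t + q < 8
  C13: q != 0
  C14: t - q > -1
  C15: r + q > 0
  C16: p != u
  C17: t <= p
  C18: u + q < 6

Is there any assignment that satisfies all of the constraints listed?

One satisfying assignment is p = 3, q = 2, r = 0, s = 2, t = 3, u = 2.
For the less obvious constraints — constraint 9: p + u = 5; constraint 12: t + q = 5; constraint 14: t - q = 1 — and the others hold by inspection.

Satisfiable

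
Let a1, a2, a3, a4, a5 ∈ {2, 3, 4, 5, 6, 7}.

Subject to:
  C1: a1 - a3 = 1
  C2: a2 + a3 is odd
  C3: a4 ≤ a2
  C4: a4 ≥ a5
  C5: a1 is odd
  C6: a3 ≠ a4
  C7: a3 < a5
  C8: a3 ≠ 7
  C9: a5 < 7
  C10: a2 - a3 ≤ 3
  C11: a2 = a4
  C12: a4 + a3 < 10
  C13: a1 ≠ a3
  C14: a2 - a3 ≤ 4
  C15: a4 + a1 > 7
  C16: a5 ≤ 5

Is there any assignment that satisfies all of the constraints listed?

Satisfiable

Take a1 = 3, a2 = 5, a3 = 2, a4 = 5, a5 = 5. Then constraint 1: a1 - a3 = 1; constraint 10: a2 - a3 = 3; constraint 12: a4 + a3 = 7, and every other listed constraint is also met.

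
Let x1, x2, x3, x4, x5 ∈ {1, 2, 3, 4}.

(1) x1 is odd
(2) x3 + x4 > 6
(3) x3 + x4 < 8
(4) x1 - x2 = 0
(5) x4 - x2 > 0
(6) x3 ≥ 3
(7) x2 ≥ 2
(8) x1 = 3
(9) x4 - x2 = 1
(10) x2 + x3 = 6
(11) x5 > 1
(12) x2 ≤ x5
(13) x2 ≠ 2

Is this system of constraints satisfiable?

One satisfying assignment is x1 = 3, x2 = 3, x3 = 3, x4 = 4, x5 = 3.
For the less obvious constraints — constraint 2: x3 + x4 = 7; constraint 3: x3 + x4 = 7; constraint 4: x1 - x2 = 0 — and the others hold by inspection.

Satisfiable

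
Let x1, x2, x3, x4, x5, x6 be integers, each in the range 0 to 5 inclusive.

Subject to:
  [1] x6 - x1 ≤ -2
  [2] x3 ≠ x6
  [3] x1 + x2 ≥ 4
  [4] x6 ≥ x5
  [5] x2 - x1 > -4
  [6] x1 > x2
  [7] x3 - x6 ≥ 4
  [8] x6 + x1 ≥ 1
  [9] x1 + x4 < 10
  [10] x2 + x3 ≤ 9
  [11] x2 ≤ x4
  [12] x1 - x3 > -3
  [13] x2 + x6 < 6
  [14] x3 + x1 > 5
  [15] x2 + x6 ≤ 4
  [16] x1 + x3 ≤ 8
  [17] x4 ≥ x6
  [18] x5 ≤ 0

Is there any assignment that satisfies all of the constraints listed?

Take x1 = 4, x2 = 3, x3 = 4, x4 = 4, x5 = 0, x6 = 0. Then constraint 1: x6 - x1 = -4; constraint 3: x1 + x2 = 7, and every other listed constraint is also met.

Satisfiable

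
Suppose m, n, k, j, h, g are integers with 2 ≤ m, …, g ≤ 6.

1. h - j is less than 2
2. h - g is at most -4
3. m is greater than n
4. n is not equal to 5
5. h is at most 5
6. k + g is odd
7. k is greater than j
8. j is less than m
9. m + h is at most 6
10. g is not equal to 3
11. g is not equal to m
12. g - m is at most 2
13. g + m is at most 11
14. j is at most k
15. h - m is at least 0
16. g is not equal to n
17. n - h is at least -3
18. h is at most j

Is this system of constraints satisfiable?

Constraints 2, 12, and 15 give h − m ≥ 0, m − g ≥ -2, g − h ≥ 4.
Adding all 3 inequalities: the left sides telescope to 0, and the right sides sum to 0 + (-2) + 4 = 2. So 0 ≥ 2, which is false.

Unsatisfiable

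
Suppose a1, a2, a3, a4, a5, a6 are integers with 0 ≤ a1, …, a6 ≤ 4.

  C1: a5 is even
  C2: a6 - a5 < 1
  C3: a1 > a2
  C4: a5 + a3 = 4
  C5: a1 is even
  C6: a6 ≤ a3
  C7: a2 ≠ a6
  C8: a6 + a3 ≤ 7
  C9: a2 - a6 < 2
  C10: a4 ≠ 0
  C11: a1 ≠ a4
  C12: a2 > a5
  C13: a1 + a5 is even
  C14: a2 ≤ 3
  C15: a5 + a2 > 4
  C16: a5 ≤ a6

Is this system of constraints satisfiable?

Setting (a1, a2, a3, a4, a5, a6) = (4, 3, 2, 2, 2, 2) satisfies everything: constraint 2: a6 - a5 = 0; constraint 4: a5 + a3 = 4; constraint 8: a6 + a3 = 4, and the others follow.

Satisfiable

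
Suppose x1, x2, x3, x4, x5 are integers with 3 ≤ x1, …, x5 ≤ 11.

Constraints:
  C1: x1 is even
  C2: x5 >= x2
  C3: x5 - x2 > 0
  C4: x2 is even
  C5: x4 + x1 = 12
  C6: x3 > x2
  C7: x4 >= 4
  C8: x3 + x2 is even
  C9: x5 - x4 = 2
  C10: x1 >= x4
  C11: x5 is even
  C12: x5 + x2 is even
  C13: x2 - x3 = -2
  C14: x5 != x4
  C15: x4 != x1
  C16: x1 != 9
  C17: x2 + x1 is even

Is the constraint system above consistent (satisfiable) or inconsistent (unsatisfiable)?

One satisfying assignment is x1 = 8, x2 = 4, x3 = 6, x4 = 4, x5 = 6.
For the less obvious constraints — constraint 3: x5 - x2 = 2; constraint 5: x4 + x1 = 12 — and the others hold by inspection.

Satisfiable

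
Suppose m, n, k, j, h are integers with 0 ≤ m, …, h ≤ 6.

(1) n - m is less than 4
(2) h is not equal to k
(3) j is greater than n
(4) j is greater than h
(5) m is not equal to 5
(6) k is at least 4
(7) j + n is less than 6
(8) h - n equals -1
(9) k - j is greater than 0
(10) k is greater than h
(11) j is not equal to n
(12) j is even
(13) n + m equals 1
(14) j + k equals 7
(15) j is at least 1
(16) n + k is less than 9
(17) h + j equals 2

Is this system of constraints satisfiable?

Satisfiable

Try m = 0, n = 1, k = 5, j = 2, h = 0.
Check constraint 1: n - m = 1; constraint 7: j + n = 3. The remaining constraints are straightforward to verify.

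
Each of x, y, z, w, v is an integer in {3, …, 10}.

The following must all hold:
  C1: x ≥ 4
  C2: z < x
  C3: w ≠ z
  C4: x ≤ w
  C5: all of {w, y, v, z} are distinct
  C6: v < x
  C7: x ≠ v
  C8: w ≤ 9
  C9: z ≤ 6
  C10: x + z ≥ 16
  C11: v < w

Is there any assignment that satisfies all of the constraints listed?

From constraints 4 and 8: x ≤ w ≤ 9. From constraint 9: z ≤ 6. Hence x + z ≤ 15. But constraint 10 requires x + z ≥ 16, and 16 > 15. Contradiction.

Unsatisfiable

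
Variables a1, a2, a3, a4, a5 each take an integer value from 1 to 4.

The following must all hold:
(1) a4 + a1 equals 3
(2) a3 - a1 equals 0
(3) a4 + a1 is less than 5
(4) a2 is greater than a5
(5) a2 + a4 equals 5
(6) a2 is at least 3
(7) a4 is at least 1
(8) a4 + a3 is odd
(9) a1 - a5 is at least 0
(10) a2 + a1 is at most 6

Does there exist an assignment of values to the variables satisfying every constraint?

Take a1 = 1, a2 = 3, a3 = 1, a4 = 2, a5 = 1. Then constraint 1: a4 + a1 = 3; constraint 2: a3 - a1 = 0, and every other listed constraint is also met.

Satisfiable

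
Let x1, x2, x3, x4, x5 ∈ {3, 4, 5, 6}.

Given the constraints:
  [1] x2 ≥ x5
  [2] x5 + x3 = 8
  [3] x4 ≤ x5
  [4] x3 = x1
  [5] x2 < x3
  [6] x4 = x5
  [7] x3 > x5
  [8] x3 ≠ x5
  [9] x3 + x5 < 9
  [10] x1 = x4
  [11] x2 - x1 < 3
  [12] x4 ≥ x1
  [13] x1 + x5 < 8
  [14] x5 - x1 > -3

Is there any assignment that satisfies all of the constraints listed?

Unsatisfiable

From constraints 4, 6, and 10, x3 = x1 = x4 = x5, so x3 = x5. But constraint 8 says x3 ≠ x5. Contradiction.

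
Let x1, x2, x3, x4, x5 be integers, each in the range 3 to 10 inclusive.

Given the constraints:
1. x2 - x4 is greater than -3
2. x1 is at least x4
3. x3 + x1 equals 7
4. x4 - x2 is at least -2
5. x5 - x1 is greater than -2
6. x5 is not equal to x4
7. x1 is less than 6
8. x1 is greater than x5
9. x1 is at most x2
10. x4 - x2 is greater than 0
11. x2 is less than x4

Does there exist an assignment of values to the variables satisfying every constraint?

Unsatisfiable

Constraints 2, 9, and 10 give x1 ≤ x2, x2 < x4, x4 ≤ x1. Chaining: x1 ≤ x2 < x4 ≤ x1, which forces x1 < x1 — impossible.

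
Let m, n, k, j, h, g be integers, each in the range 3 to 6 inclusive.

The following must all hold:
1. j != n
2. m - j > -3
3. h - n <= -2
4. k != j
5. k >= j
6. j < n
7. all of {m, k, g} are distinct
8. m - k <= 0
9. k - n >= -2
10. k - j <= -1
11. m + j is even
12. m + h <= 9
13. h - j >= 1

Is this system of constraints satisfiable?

Constraints 3, 9, 10, and 13 give h − j ≥ 1, j − k ≥ 1, k − n ≥ -2, n − h ≥ 2.
Adding all 4 inequalities: the left sides telescope to 0, and the right sides sum to 1 + 1 + (-2) + 2 = 2. So 0 ≥ 2, which is false.

Unsatisfiable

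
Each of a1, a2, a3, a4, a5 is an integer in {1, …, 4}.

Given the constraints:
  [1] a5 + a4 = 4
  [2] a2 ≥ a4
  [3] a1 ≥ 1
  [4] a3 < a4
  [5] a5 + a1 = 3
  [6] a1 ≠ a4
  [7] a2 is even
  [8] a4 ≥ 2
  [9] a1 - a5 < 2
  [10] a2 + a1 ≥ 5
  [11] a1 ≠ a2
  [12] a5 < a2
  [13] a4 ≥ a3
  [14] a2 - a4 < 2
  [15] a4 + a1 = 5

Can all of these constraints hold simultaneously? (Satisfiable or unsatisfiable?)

Take a1 = 2, a2 = 4, a3 = 1, a4 = 3, a5 = 1. Then constraint 1: a5 + a4 = 4; constraint 5: a5 + a1 = 3; constraint 9: a1 - a5 = 1, and every other listed constraint is also met.

Satisfiable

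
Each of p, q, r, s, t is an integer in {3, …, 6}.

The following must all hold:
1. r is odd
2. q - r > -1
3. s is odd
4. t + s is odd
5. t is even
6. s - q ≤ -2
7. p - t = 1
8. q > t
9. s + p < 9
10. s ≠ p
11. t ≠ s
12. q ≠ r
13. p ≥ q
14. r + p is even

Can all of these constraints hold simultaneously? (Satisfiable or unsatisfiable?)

Satisfiable

Try p = 5, q = 5, r = 3, s = 3, t = 4.
Check constraint 2: q - r = 2; constraint 6: s - q = -2; constraint 7: p - t = 1. The remaining constraints are straightforward to verify.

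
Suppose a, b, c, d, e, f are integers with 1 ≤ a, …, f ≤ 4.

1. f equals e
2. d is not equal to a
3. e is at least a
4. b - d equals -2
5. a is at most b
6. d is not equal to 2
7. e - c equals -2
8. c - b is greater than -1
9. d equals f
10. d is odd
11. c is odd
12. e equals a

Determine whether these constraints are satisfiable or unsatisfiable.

Unsatisfiable

From constraints 1, 9, and 12, d = f = e = a, so d = a. But constraint 2 says d ≠ a. Contradiction.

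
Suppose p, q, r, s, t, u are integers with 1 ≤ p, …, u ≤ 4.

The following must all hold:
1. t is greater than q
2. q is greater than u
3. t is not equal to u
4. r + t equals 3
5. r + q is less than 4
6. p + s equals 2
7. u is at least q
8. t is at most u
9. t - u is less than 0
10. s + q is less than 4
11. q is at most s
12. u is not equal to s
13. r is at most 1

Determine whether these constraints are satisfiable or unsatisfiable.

Constraints 1, 2, and 8 give t ≤ u, u < q, q < t. Chaining: t ≤ u < q < t, which forces t < t — impossible.

Unsatisfiable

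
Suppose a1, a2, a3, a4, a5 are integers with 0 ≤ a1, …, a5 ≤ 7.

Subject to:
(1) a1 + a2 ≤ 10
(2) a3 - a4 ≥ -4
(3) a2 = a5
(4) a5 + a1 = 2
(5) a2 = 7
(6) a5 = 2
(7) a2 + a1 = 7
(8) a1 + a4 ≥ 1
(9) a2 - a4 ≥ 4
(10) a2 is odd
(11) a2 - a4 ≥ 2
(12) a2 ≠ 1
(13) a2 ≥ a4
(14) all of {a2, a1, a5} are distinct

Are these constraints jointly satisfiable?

Constraint 5 fixes a2 = 7 and constraint 6 fixes a5 = 2, but constraint 3 requires a2 = a5. Since 7 ≠ 2, contradiction.

Unsatisfiable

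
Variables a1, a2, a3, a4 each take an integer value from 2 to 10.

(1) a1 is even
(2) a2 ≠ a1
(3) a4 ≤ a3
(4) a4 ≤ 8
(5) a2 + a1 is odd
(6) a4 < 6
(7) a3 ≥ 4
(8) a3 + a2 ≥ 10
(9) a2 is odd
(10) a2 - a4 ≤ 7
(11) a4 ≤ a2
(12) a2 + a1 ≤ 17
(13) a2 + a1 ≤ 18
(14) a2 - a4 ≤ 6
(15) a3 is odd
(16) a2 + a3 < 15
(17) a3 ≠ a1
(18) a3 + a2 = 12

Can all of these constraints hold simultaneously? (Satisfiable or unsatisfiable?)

The assignment a1 = 10, a2 = 7, a3 = 5, a4 = 3 works:
  constraint 8 holds since a3 + a2 = 12.
  constraint 10 holds since a2 - a4 = 4.
  constraint 12 holds since a2 + a1 = 17.
The rest check out directly.

Satisfiable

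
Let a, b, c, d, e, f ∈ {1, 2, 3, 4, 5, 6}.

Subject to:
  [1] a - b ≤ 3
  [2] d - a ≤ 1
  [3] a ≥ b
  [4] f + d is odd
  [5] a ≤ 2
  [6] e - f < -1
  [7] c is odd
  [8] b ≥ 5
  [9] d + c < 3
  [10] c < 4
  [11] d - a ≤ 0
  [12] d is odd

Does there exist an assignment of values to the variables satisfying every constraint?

From constraints 3 and 8: a ≥ b and b ≥ 5, so a ≥ 5. From constraint 5: a ≤ 2. But 2 < 5, so no value of a works.

Unsatisfiable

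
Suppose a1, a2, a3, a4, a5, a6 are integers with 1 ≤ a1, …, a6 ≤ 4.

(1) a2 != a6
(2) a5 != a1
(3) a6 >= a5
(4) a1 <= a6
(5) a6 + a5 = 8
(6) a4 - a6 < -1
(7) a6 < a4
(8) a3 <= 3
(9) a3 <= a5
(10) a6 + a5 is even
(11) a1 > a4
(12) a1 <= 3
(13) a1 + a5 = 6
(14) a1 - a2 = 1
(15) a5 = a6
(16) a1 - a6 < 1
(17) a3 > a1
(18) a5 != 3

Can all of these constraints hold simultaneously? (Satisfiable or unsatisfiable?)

Unsatisfiable

Constraints 3, 7, 9, 11, and 17 give a3 ≤ a5, a5 ≤ a6, a6 < a4, a4 < a1, a1 < a3. Chaining: a3 ≤ a5 ≤ a6 < a4 < a1 < a3, which forces a3 < a3 — impossible.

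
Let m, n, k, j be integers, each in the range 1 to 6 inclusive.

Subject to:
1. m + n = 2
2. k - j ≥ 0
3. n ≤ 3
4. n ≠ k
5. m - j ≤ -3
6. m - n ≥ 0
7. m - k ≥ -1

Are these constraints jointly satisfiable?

Unsatisfiable

Constraints 2, 5, and 7 give k − j ≥ 0, j − m ≥ 3, m − k ≥ -1.
Adding all 3 inequalities: the left sides telescope to 0, and the right sides sum to 0 + 3 + (-1) = 2. So 0 ≥ 2, which is false.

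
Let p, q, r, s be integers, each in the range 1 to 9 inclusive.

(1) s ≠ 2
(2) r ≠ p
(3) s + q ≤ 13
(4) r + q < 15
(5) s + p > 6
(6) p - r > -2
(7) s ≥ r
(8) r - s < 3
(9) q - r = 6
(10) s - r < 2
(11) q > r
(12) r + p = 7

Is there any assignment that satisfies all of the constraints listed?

Satisfiable

Try p = 4, q = 9, r = 3, s = 3.
Check constraint 3: s + q = 12; constraint 4: r + q = 12; constraint 5: s + p = 7. The remaining constraints are straightforward to verify.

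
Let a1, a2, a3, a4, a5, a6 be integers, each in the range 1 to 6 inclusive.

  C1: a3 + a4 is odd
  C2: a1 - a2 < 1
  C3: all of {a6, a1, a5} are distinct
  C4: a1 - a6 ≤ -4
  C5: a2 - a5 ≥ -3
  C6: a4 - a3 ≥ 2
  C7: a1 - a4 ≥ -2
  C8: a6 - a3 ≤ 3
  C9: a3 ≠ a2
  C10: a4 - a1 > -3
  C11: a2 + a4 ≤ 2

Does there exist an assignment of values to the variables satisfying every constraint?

Constraints 4, 6, 7, and 8 give a6 − a1 ≥ 4, a1 − a4 ≥ -2, a4 − a3 ≥ 2, a3 − a6 ≥ -3.
Adding all 4 inequalities: the left sides telescope to 0, and the right sides sum to 4 + (-2) + 2 + (-3) = 1. So 0 ≥ 1, which is false.

Unsatisfiable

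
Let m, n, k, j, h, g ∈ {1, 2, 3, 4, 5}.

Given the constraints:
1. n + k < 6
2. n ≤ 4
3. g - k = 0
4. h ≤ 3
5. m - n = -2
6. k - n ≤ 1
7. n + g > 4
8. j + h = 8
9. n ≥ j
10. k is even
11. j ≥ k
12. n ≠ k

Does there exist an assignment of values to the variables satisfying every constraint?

From constraints 2 and 9: j ≤ n ≤ 4. From constraint 4: h ≤ 3. Hence j + h ≤ 7. But constraint 8 requires j + h = 8, and 8 > 7. Contradiction.

Unsatisfiable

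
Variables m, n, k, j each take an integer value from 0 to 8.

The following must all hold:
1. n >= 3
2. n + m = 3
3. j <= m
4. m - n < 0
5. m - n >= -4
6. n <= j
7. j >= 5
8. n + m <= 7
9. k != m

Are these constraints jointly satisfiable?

Unsatisfiable

From constraint 1: n ≥ 3. From constraints 3 and 7: m ≥ j ≥ 5. Hence n + m ≥ 8. But constraint 8 requires n + m ≤ 7, and 7 < 8. Contradiction.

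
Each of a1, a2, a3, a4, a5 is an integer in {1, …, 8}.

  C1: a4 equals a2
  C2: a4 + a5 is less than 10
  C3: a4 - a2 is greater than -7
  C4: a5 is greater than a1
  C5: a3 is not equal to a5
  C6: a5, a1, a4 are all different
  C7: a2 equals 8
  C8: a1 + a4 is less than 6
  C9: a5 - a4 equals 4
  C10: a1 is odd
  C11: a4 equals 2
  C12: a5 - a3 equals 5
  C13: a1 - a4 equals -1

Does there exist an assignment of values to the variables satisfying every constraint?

Unsatisfiable

Constraint 11 fixes a4 = 2 and constraint 7 fixes a2 = 8, but constraint 1 requires a4 = a2. Since 2 ≠ 8, contradiction.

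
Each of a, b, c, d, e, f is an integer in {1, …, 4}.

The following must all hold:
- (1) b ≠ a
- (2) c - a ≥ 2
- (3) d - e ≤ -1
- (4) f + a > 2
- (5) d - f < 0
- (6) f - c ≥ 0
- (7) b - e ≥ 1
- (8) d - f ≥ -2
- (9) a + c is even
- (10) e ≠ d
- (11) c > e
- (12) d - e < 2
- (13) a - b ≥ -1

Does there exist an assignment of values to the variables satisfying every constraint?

Unsatisfiable

Constraints 2, 3, 6, 7, 8, and 13 give a − b ≥ -1, b − e ≥ 1, e − d ≥ 1, d − f ≥ -2, f − c ≥ 0, c − a ≥ 2.
Adding all 6 inequalities: the left sides telescope to 0, and the right sides sum to (-1) + 1 + 1 + (-2) + 0 + 2 = 1. So 0 ≥ 1, which is false.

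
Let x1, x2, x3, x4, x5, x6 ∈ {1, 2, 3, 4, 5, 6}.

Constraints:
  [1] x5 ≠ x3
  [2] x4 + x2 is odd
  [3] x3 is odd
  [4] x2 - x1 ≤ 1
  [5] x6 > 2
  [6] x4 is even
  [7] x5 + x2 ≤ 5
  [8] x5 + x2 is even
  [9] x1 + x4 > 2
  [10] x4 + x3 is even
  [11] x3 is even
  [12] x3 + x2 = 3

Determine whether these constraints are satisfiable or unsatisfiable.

Constraint 6 makes x4 even and constraint 3 makes x3 odd, so x4 + x3 must be odd. Constraint 10 says x4 + x3 is even — contradiction.

Unsatisfiable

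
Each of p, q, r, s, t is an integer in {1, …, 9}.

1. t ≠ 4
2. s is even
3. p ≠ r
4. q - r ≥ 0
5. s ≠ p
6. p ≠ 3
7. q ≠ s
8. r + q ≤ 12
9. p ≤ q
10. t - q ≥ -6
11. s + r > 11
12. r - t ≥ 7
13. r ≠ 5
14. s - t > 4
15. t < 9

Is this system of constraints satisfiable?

Constraints 4, 10, and 12 give r − t ≥ 7, t − q ≥ -6, q − r ≥ 0.
Adding all 3 inequalities: the left sides telescope to 0, and the right sides sum to 7 + (-6) + 0 = 1. So 0 ≥ 1, which is false.

Unsatisfiable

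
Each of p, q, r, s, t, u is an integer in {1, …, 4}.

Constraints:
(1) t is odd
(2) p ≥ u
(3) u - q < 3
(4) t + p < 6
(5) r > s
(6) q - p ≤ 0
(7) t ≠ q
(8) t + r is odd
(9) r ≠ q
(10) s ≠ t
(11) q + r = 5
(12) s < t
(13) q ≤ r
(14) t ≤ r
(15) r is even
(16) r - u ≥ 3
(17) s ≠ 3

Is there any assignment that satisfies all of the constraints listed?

Satisfiable

One satisfying assignment is p = 1, q = 1, r = 4, s = 1, t = 3, u = 1.
For the less obvious constraints — constraint 3: u - q = 0; constraint 4: t + p = 4; constraint 6: q - p = 0 — and the others hold by inspection.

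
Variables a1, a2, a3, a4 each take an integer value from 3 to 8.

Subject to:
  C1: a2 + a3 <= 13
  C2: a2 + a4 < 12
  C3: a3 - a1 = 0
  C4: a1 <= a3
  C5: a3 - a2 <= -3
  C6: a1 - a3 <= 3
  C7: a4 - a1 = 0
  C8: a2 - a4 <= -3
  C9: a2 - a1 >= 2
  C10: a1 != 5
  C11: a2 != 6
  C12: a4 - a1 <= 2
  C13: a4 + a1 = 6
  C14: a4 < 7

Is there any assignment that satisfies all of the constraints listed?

Constraints 5, 6, 8, and 12 give a1 − a4 ≥ -2, a4 − a2 ≥ 3, a2 − a3 ≥ 3, a3 − a1 ≥ -3.
Adding all 4 inequalities: the left sides telescope to 0, and the right sides sum to (-2) + 3 + 3 + (-3) = 1. So 0 ≥ 1, which is false.

Unsatisfiable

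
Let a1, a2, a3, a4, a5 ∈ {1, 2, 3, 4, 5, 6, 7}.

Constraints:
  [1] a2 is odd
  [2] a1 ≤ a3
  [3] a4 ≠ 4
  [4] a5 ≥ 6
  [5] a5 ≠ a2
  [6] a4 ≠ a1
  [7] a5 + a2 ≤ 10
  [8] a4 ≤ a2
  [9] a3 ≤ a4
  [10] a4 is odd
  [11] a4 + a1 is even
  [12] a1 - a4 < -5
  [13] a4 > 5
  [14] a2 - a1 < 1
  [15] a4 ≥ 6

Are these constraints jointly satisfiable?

From constraint 4: a5 ≥ 6. From constraints 8 and 15: a2 ≥ a4 ≥ 6. Hence a5 + a2 ≥ 12. But constraint 7 requires a5 + a2 ≤ 10, and 10 < 12. Contradiction.

Unsatisfiable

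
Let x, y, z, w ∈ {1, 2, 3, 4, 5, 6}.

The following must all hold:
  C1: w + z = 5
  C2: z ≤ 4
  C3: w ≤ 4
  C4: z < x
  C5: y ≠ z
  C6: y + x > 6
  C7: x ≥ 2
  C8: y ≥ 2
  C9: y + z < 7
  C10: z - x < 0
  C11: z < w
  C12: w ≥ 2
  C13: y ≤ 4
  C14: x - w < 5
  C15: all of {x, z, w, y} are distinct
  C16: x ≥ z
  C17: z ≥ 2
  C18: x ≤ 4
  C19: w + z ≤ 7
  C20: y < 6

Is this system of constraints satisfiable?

Constraints 2, 3, 7, 8, 12, 13, 17, and 18 confine each of x, z, w, y to the 3 values {2, …, 4}.
Constraint 15 requires all 4 of them to be distinct, but only 3 values are available — impossible by the pigeonhole principle.

Unsatisfiable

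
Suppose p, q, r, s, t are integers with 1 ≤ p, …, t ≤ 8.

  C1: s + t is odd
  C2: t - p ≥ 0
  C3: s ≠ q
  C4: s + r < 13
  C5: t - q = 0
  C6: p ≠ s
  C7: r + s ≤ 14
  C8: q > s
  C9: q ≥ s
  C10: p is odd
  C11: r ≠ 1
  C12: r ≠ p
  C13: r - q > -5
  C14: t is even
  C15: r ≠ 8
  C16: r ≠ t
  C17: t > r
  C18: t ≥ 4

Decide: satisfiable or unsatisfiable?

Satisfiable

Setting (p, q, r, s, t) = (7, 8, 6, 5, 8) satisfies everything: constraint 2: t - p = 1; constraint 4: s + r = 11; constraint 5: t - q = 0, and the others follow.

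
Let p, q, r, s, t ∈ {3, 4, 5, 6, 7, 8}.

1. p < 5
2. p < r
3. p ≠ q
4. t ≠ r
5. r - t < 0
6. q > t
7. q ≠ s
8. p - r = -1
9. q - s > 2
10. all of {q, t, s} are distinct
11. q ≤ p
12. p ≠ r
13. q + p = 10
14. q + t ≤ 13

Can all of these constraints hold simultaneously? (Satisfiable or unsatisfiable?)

Constraints 2, 5, 6, and 11 give t < q, q ≤ p, p < r, r < t. Chaining: t < q ≤ p < r < t, which forces t < t — impossible.

Unsatisfiable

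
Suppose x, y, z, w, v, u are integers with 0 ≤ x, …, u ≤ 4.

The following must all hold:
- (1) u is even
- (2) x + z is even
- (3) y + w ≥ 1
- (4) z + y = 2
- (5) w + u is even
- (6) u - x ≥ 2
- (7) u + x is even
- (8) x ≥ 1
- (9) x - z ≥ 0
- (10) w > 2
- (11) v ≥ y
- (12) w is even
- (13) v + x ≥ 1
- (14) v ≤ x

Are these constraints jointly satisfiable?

Satisfiable

Try x = 2, y = 0, z = 2, w = 4, v = 0, u = 4.
Check constraint 3: y + w = 4; constraint 4: z + y = 2. The remaining constraints are straightforward to verify.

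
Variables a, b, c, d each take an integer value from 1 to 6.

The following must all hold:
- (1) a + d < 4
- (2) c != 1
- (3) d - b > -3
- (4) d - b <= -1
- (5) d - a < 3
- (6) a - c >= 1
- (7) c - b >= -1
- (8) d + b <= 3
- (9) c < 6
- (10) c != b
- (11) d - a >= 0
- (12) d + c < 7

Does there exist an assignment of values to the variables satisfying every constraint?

Unsatisfiable

Constraints 4, 6, 7, and 11 give b − d ≥ 1, d − a ≥ 0, a − c ≥ 1, c − b ≥ -1.
Adding all 4 inequalities: the left sides telescope to 0, and the right sides sum to 1 + 0 + 1 + (-1) = 1. So 0 ≥ 1, which is false.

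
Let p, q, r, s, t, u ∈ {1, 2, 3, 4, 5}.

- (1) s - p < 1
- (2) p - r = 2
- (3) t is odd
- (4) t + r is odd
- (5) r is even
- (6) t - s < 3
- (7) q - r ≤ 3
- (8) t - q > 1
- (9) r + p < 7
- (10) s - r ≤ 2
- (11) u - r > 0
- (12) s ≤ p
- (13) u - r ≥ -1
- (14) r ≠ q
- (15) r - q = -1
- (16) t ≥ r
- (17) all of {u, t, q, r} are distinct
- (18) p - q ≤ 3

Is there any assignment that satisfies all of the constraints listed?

One satisfying assignment is p = 4, q = 3, r = 2, s = 3, t = 5, u = 4.
For the less obvious constraints — constraint 1: s - p = -1; constraint 2: p - r = 2; constraint 6: t - s = 2 — and the others hold by inspection.

Satisfiable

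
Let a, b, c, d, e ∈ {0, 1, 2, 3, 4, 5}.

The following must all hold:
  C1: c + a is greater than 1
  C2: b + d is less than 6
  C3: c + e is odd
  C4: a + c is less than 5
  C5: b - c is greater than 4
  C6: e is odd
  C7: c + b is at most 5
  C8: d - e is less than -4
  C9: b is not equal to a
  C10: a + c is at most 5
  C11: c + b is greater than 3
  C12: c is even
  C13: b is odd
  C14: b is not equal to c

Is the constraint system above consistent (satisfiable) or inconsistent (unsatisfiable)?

Satisfiable

The assignment a = 2, b = 5, c = 0, d = 0, e = 5 works:
  constraint 1 holds since c + a = 2.
  constraint 2 holds since b + d = 5.
  constraint 4 holds since a + c = 2.
The rest check out directly.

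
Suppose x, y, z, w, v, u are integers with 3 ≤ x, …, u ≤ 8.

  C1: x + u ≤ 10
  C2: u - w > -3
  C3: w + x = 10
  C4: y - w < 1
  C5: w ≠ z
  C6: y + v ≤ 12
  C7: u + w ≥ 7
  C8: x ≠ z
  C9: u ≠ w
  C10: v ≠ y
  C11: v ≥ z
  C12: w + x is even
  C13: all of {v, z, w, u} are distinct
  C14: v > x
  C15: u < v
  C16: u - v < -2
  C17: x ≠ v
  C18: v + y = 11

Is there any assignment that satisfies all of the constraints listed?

Take x = 5, y = 4, z = 4, w = 5, v = 7, u = 3. Then constraint 1: x + u = 8; constraint 2: u - w = -2; constraint 3: w + x = 10, and every other listed constraint is also met.

Satisfiable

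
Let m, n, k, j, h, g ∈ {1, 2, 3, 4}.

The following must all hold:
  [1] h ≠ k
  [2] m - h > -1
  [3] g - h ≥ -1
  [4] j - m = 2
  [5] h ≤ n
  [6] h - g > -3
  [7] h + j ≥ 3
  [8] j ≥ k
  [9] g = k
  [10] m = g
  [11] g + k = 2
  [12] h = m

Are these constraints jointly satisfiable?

Unsatisfiable

From constraints 9, 10, and 12, h = m = g = k, so h = k. But constraint 1 says h ≠ k. Contradiction.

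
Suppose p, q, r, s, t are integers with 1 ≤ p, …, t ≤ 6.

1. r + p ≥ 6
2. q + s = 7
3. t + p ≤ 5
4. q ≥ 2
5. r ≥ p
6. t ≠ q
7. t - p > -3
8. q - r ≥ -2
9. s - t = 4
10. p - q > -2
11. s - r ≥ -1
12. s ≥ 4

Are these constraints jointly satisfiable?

The assignment p = 3, q = 2, r = 3, s = 5, t = 1 works:
  constraint 1 holds since r + p = 6.
  constraint 2 holds since q + s = 7.
  constraint 3 holds since t + p = 4.
The rest check out directly.

Satisfiable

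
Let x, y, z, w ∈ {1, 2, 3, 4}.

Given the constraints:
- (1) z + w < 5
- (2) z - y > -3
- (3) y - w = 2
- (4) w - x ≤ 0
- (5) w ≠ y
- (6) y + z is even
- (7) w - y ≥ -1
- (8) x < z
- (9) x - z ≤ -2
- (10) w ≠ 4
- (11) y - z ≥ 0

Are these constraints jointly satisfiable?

Unsatisfiable

Constraints 4, 7, 9, and 11 give z − x ≥ 2, x − w ≥ 0, w − y ≥ -1, y − z ≥ 0.
Adding all 4 inequalities: the left sides telescope to 0, and the right sides sum to 2 + 0 + (-1) + 0 = 1. So 0 ≥ 1, which is false.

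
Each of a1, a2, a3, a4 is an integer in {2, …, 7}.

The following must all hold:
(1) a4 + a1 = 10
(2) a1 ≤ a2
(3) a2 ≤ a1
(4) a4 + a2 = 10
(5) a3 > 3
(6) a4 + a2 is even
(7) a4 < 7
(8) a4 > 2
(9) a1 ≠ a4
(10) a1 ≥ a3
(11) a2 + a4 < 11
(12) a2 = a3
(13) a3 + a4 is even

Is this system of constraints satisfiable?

Setting (a1, a2, a3, a4) = (6, 6, 6, 4) satisfies everything: constraint 1: a4 + a1 = 10; constraint 4: a4 + a2 = 10, and the others follow.

Satisfiable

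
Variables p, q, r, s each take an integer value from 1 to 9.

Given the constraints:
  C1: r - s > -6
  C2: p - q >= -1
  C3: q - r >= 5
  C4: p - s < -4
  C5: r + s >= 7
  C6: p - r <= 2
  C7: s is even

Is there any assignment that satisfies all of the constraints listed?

Unsatisfiable

Constraints 2, 3, and 6 give r − p ≥ -2, p − q ≥ -1, q − r ≥ 5.
Adding all 3 inequalities: the left sides telescope to 0, and the right sides sum to (-2) + (-1) + 5 = 2. So 0 ≥ 2, which is false.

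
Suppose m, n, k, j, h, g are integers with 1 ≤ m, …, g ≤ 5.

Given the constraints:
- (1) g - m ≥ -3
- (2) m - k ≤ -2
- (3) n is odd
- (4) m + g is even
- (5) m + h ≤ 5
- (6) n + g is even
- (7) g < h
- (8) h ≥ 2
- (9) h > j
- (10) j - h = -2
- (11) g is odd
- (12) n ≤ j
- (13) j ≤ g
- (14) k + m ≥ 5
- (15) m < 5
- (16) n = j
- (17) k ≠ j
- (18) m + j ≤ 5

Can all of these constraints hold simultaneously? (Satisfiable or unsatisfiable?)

Satisfiable

Try m = 1, n = 1, k = 4, j = 1, h = 3, g = 1.
Check constraint 1: g - m = 0; constraint 2: m - k = -3. The remaining constraints are straightforward to verify.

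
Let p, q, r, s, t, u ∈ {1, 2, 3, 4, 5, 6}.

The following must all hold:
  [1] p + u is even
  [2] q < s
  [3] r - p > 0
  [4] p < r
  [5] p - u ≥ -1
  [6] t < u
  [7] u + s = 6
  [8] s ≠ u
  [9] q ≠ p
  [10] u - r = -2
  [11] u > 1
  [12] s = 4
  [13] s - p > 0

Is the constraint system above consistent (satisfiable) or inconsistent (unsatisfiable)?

Take p = 2, q = 1, r = 4, s = 4, t = 1, u = 2. Then constraint 3: r - p = 2; constraint 5: p - u = 0, and every other listed constraint is also met.

Satisfiable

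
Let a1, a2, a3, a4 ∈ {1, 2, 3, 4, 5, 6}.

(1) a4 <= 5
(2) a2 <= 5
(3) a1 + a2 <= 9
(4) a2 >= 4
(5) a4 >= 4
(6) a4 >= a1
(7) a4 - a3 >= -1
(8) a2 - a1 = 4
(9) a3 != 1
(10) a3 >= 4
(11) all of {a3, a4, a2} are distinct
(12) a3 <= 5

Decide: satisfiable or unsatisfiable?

Constraints 1, 2, 4, 5, 10, and 12 confine each of a3, a4, a2 to the 2 values {4, 5}.
Constraint 11 requires all 3 of them to be distinct, but only 2 values are available — impossible by the pigeonhole principle.

Unsatisfiable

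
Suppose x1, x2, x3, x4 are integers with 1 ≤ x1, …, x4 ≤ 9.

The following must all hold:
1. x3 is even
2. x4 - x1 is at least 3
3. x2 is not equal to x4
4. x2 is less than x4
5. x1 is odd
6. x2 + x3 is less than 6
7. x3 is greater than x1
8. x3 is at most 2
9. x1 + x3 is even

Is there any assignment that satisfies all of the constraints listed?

Constraint 5 makes x1 odd and constraint 1 makes x3 even, so x1 + x3 must be odd. Constraint 9 says x1 + x3 is even — contradiction.

Unsatisfiable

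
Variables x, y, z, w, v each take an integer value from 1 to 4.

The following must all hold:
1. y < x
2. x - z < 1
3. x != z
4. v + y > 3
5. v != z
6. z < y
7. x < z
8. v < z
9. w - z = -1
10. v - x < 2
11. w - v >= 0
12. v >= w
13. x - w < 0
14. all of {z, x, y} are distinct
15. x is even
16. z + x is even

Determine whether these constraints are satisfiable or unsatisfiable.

Constraints 1, 6, 8, 12, and 13 give x < w, w ≤ v, v < z, z < y, y < x. Chaining: x < w ≤ v < z < y < x, which forces x < x — impossible.

Unsatisfiable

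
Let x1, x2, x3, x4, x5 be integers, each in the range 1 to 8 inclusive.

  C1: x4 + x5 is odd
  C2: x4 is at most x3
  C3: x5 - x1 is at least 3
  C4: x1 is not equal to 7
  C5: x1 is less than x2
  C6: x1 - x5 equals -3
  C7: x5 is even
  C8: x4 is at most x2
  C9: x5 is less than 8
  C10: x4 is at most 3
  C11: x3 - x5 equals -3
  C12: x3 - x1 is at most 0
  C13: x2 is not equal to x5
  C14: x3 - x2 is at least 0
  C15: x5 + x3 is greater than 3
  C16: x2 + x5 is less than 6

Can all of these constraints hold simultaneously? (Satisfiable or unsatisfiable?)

Unsatisfiable

Constraints 5, 12, and 14 give x3 ≤ x1, x1 < x2, x2 ≤ x3. Chaining: x3 ≤ x1 < x2 ≤ x3, which forces x3 < x3 — impossible.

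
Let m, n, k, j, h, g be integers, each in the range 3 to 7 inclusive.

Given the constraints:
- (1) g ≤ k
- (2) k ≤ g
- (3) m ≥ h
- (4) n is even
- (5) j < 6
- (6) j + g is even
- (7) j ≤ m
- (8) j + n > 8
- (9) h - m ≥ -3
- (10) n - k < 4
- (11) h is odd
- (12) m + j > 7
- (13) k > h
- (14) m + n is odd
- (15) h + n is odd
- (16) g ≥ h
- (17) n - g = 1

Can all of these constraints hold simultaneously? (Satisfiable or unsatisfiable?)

Satisfiable

The assignment m = 5, n = 6, k = 5, j = 3, h = 3, g = 5 works:
  constraint 8 holds since j + n = 9.
  constraint 9 holds since h - m = -2.
The rest check out directly.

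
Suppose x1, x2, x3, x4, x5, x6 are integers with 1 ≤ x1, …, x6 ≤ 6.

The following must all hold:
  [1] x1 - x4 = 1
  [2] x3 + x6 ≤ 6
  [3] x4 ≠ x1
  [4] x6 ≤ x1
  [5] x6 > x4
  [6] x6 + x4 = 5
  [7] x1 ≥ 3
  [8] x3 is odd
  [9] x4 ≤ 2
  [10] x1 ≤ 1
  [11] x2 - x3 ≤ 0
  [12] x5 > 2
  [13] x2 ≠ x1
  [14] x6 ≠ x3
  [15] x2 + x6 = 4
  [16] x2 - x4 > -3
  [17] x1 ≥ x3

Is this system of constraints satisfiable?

Unsatisfiable

From constraints 4 and 10: x6 ≤ x1 ≤ 1. From constraint 9: x4 ≤ 2. Hence x6 + x4 ≤ 3. But constraint 6 requires x6 + x4 = 5, and 5 > 3. Contradiction.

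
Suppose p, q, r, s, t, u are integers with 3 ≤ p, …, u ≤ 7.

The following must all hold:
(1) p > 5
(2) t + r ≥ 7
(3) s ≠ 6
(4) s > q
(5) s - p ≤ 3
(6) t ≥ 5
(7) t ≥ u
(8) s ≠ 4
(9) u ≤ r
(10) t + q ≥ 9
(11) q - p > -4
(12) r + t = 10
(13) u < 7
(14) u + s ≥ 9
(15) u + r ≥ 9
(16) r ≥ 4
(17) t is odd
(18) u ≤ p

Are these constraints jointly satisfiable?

Setting (p, q, r, s, t, u) = (7, 6, 5, 7, 5, 4) satisfies everything: constraint 2: t + r = 10; constraint 5: s - p = 0, and the others follow.

Satisfiable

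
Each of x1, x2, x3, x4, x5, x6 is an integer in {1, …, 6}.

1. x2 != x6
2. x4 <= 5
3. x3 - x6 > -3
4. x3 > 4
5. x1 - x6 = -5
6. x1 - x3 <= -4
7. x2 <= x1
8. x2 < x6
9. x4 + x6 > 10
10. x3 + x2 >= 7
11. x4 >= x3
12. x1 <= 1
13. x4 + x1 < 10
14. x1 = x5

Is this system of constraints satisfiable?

From constraints 2 and 11: x3 ≤ x4 ≤ 5. From constraints 7 and 12: x2 ≤ x1 ≤ 1. Hence x3 + x2 ≤ 6. But constraint 10 requires x3 + x2 ≥ 7, and 7 > 6. Contradiction.

Unsatisfiable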